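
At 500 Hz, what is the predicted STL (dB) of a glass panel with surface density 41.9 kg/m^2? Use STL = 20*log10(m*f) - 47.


Mass law: STL = 20 * log10(m * f) - 47
  m * f = 41.9 * 500 = 20950
  log10(20950) = 4.32118
  STL = 20 * 4.32118 - 47 = 86.4236 - 47 = 39.4 dB

39.4 dB


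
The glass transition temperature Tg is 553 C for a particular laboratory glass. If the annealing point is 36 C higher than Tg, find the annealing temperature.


The annealing temperature is Tg plus the offset:
  T_anneal = 553 + 36 = 589 C

589 C


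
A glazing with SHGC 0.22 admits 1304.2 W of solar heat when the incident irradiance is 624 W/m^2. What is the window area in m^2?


Rearrange Q = Area * SHGC * Irradiance:
  Area = Q / (SHGC * Irradiance)
  Area = 1304.2 / (0.22 * 624) = 9.5 m^2

9.5 m^2


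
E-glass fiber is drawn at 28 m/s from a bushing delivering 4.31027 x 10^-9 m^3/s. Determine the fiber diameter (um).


Cross-sectional area from continuity:
  A = Q / v = 4.31027 x 10^-9 / 28 = 1.539382 x 10^-10 m^2
Diameter from circular cross-section:
  d = sqrt(4A / pi) * 10^6 (m -> um)
  d = sqrt(4 * 1.539382 x 10^-10 / pi) * 10^6 = 14.0 um

14.0 um


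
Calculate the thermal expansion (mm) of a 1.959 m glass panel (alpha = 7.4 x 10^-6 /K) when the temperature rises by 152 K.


Thermal expansion formula: dL = alpha * L0 * dT
  dL = (7.4 x 10^-6) * 1.959 * 152 = 0.00220348 m
Convert to mm: 0.00220348 * 1000 = 2.2035 mm

2.2035 mm


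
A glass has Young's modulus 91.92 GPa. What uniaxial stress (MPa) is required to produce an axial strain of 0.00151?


Rearrange E = sigma / epsilon:
  sigma = E * epsilon
  E (MPa) = 91.92 * 1000 = 91920
  sigma = 91920 * 0.00151 = 138.8 MPa

138.8 MPa


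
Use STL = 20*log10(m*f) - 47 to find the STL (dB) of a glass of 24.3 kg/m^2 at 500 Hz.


Mass law: STL = 20 * log10(m * f) - 47
  m * f = 24.3 * 500 = 12150
  log10(12150) = 4.08458
  STL = 20 * 4.08458 - 47 = 81.6916 - 47 = 34.7 dB

34.7 dB


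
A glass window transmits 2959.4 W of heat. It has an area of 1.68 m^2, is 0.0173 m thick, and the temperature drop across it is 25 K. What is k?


Fourier's law rearranged: k = Q * t / (A * dT)
  Numerator = 2959.4 * 0.0173 = 51.19762
  Denominator = 1.68 * 25 = 42.0
  k = 51.19762 / 42.0 = 1.219 W/mK

1.219 W/mK


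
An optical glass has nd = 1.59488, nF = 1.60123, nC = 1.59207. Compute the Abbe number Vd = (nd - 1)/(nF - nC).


Abbe number formula: Vd = (nd - 1) / (nF - nC)
  nd - 1 = 1.59488 - 1 = 0.59488
  nF - nC = 1.60123 - 1.59207 = 0.00916
  Vd = 0.59488 / 0.00916 = 64.94

64.94


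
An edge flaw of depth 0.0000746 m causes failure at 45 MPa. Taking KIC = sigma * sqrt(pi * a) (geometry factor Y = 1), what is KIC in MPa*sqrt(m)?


Fracture toughness: KIC = sigma * sqrt(pi * a)
  pi * a = pi * 0.0000746 = 0.000234363
  sqrt(pi * a) = 0.015309
  KIC = 45 * 0.015309 = 0.689 MPa*sqrt(m)

0.689 MPa*sqrt(m)


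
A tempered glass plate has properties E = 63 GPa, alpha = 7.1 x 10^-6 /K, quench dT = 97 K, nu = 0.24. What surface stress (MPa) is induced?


Tempering stress: sigma = E * alpha * dT / (1 - nu)
  E (MPa) = 63 * 1000 = 63000
  Numerator = 63000 * (7.1 x 10^-6) * 97 = 43.3881
  Denominator = 1 - 0.24 = 0.76
  sigma = 43.3881 / 0.76 = 57.1 MPa

57.1 MPa


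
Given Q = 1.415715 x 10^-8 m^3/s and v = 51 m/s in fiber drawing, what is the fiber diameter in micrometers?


Cross-sectional area from continuity:
  A = Q / v = 1.415715 x 10^-8 / 51 = 2.775912 x 10^-10 m^2
Diameter from circular cross-section:
  d = sqrt(4A / pi) * 10^6 (m -> um)
  d = sqrt(4 * 2.775912 x 10^-10 / pi) * 10^6 = 18.8 um

18.8 um


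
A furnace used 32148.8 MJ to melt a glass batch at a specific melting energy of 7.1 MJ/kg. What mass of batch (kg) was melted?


Rearrange E = m * s for m:
  m = E / s
  m = 32148.8 / 7.1 = 4528.0 kg

4528.0 kg


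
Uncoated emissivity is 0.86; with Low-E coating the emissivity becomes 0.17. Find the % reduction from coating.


Percentage reduction = (1 - coated/uncoated) * 100
  Ratio = 0.17 / 0.86 = 0.1977
  Reduction = (1 - 0.1977) * 100 = 80.2%

80.2%


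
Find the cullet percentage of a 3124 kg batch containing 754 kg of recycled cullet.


Cullet ratio = (cullet mass / total batch mass) * 100
  Ratio = 754 / 3124 * 100 = 24.14%

24.14%


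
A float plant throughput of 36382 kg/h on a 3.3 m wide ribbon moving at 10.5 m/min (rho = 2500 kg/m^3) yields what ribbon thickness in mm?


Ribbon cross-section from mass balance:
  Volume rate = throughput / density = 36382 / 2500 = 14.5528 m^3/h
  thickness = volume rate / (speed * 60 * width), i.e.
  thickness = throughput / (60 * speed * width * density) * 1000
  thickness = 36382 / (60 * 10.5 * 3.3 * 2500) * 1000 = 7.0 mm

7.0 mm


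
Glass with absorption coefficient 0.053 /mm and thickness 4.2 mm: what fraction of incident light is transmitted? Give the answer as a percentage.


Beer-Lambert law: T = exp(-alpha * thickness)
  exponent = -0.053 * 4.2 = -0.2226
  T = exp(-0.2226) = 0.8004
  Percentage = 0.8004 * 100 = 80.04%

80.04%


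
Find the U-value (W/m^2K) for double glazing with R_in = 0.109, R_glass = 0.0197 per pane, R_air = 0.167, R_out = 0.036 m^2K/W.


Total thermal resistance (series):
  R_total = R_in + R_glass + R_air + R_glass + R_out
  R_total = 0.109 + 0.0197 + 0.167 + 0.0197 + 0.036 = 0.3514 m^2K/W
U-value = 1 / R_total = 1 / 0.3514 = 2.846 W/m^2K

2.846 W/m^2K


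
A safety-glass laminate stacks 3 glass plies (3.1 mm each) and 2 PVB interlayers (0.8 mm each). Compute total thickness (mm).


Total thickness = glass contribution + PVB contribution
  Glass: 3 * 3.1 = 9.3 mm
  PVB: 2 * 0.8 = 1.6 mm
  Total = 9.3 + 1.6 = 10.9 mm

10.9 mm


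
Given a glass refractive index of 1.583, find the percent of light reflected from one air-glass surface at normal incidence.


Fresnel reflectance at normal incidence:
  R = ((n - 1)/(n + 1))^2
  (n - 1)/(n + 1) = (1.583 - 1)/(1.583 + 1) = 0.225707
  R = 0.225707^2 = 0.0509436
  R(%) = 0.0509436 * 100 = 5.094%

5.094%


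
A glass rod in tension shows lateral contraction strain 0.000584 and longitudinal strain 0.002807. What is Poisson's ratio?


Poisson's ratio: nu = lateral strain / axial strain
  nu = 0.000584 / 0.002807 = 0.2081

0.2081


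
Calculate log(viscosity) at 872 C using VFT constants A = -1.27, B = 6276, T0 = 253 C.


VFT equation: log(eta) = A + B / (T - T0)
  T - T0 = 872 - 253 = 619
  B / (T - T0) = 6276 / 619 = 10.139
  log(eta) = -1.27 + 10.139 = 8.869

8.869


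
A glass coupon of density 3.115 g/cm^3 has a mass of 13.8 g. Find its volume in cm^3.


Rearrange rho = m / V:
  V = m / rho
  V = 13.8 / 3.115 = 4.43 cm^3

4.43 cm^3


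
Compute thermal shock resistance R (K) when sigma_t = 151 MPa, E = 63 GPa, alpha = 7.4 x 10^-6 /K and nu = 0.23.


Thermal shock resistance: R = sigma * (1 - nu) / (E * alpha)
  Numerator = 151 * (1 - 0.23) = 116.27
  Denominator = 63 * 1000 * (7.4 x 10^-6) = 0.4662
  R = 116.27 / 0.4662 = 249.4 K

249.4 K


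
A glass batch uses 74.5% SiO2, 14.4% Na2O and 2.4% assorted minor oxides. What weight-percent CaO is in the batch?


Pieces sum to 100%:
  CaO = 100 - (SiO2 + Na2O + others)
  CaO = 100 - (74.5 + 14.4 + 2.4) = 8.7%

8.7%


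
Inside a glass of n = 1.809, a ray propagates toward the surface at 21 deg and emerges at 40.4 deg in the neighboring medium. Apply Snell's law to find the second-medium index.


Apply Snell's law: n1 * sin(theta1) = n2 * sin(theta2)
  n2 = n1 * sin(theta1) / sin(theta2)
  sin(21) = 0.358368
  sin(40.4) = 0.64812
  n2 = 1.809 * 0.358368 / 0.64812 = 1.0003

1.0003


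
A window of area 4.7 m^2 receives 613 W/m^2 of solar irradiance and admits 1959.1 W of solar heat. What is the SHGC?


Rearrange Q = Area * SHGC * Irradiance:
  SHGC = Q / (Area * Irradiance)
  SHGC = 1959.1 / (4.7 * 613) = 0.68

0.68


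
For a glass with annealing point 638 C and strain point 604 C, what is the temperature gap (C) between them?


Gap = T_anneal - T_strain:
  gap = 638 - 604 = 34 C

34 C


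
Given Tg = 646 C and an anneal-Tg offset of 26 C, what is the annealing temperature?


The annealing temperature is Tg plus the offset:
  T_anneal = 646 + 26 = 672 C

672 C


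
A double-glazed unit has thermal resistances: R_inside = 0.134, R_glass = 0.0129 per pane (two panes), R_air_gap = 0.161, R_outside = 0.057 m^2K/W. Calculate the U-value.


Total thermal resistance (series):
  R_total = R_in + R_glass + R_air + R_glass + R_out
  R_total = 0.134 + 0.0129 + 0.161 + 0.0129 + 0.057 = 0.3778 m^2K/W
U-value = 1 / R_total = 1 / 0.3778 = 2.647 W/m^2K

2.647 W/m^2K


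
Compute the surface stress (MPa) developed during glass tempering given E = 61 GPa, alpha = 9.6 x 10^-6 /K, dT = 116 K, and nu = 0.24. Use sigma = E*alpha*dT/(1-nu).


Tempering stress: sigma = E * alpha * dT / (1 - nu)
  E (MPa) = 61 * 1000 = 61000
  Numerator = 61000 * (9.6 x 10^-6) * 116 = 67.9296
  Denominator = 1 - 0.24 = 0.76
  sigma = 67.9296 / 0.76 = 89.4 MPa

89.4 MPa


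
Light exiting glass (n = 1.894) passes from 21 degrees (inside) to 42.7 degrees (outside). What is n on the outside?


Apply Snell's law: n1 * sin(theta1) = n2 * sin(theta2)
  n2 = n1 * sin(theta1) / sin(theta2)
  sin(21) = 0.358368
  sin(42.7) = 0.67816
  n2 = 1.894 * 0.358368 / 0.67816 = 1.0009

1.0009


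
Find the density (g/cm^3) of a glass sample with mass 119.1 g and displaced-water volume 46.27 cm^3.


Use the definition of density:
  rho = mass / volume
  rho = 119.1 / 46.27 = 2.574 g/cm^3

2.574 g/cm^3


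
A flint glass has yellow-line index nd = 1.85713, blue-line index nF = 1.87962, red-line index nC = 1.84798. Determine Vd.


Abbe number formula: Vd = (nd - 1) / (nF - nC)
  nd - 1 = 1.85713 - 1 = 0.85713
  nF - nC = 1.87962 - 1.84798 = 0.03164
  Vd = 0.85713 / 0.03164 = 27.09

27.09


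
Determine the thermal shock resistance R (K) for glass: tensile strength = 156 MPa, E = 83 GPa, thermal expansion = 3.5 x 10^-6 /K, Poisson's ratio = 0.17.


Thermal shock resistance: R = sigma * (1 - nu) / (E * alpha)
  Numerator = 156 * (1 - 0.17) = 129.48
  Denominator = 83 * 1000 * (3.5 x 10^-6) = 0.2905
  R = 129.48 / 0.2905 = 445.7 K

445.7 K


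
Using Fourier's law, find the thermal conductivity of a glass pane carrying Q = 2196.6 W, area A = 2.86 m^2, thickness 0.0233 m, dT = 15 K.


Fourier's law rearranged: k = Q * t / (A * dT)
  Numerator = 2196.6 * 0.0233 = 51.18078
  Denominator = 2.86 * 15 = 42.9
  k = 51.18078 / 42.9 = 1.193 W/mK

1.193 W/mK


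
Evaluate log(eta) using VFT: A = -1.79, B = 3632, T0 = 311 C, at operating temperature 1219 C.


VFT equation: log(eta) = A + B / (T - T0)
  T - T0 = 1219 - 311 = 908
  B / (T - T0) = 3632 / 908 = 4.0
  log(eta) = -1.79 + 4.0 = 2.21

2.21


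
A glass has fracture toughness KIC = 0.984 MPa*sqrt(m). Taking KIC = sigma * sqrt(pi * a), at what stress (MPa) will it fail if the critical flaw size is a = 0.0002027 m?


Rearrange KIC = sigma * sqrt(pi * a):
  sigma = KIC / sqrt(pi * a)
  sqrt(pi * 0.0002027) = 0.025235
  sigma = 0.984 / 0.025235 = 38.99 MPa

38.99 MPa


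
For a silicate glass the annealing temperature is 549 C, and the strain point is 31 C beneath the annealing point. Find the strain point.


Strain point = annealing point - difference:
  T_strain = 549 - 31 = 518 C

518 C


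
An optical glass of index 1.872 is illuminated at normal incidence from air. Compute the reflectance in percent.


Fresnel reflectance at normal incidence:
  R = ((n - 1)/(n + 1))^2
  (n - 1)/(n + 1) = (1.872 - 1)/(1.872 + 1) = 0.303621
  R = 0.303621^2 = 0.0921857
  R(%) = 0.0921857 * 100 = 9.219%

9.219%


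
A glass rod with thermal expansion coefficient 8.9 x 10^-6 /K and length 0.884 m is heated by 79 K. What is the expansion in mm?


Thermal expansion formula: dL = alpha * L0 * dT
  dL = (8.9 x 10^-6) * 0.884 * 79 = 0.00062154 m
Convert to mm: 0.00062154 * 1000 = 0.6215 mm

0.6215 mm


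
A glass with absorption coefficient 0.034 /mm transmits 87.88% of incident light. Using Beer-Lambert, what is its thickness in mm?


Rearrange T = exp(-alpha * thickness):
  thickness = -ln(T) / alpha
  T = 87.88/100 = 0.8788
  ln(T) = -0.1292
  -ln(T) = 0.1292
  thickness = 0.1292 / 0.034 = 3.8 mm

3.8 mm


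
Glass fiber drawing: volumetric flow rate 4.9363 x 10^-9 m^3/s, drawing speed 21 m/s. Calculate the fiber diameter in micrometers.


Cross-sectional area from continuity:
  A = Q / v = 4.9363 x 10^-9 / 21 = 2.350619 x 10^-10 m^2
Diameter from circular cross-section:
  d = sqrt(4A / pi) * 10^6 (m -> um)
  d = sqrt(4 * 2.350619 x 10^-10 / pi) * 10^6 = 17.3 um

17.3 um


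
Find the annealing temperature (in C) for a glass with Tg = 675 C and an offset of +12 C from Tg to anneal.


The annealing temperature is Tg plus the offset:
  T_anneal = 675 + 12 = 687 C

687 C


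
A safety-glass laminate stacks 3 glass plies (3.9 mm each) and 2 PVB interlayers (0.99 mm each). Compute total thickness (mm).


Total thickness = glass contribution + PVB contribution
  Glass: 3 * 3.9 = 11.7 mm
  PVB: 2 * 0.99 = 1.98 mm
  Total = 11.7 + 1.98 = 13.68 mm

13.68 mm


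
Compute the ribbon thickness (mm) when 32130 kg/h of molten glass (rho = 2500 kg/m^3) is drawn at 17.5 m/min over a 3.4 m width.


Ribbon cross-section from mass balance:
  Volume rate = throughput / density = 32130 / 2500 = 12.852 m^3/h
  thickness = volume rate / (speed * 60 * width), i.e.
  thickness = throughput / (60 * speed * width * density) * 1000
  thickness = 32130 / (60 * 17.5 * 3.4 * 2500) * 1000 = 3.6 mm

3.6 mm


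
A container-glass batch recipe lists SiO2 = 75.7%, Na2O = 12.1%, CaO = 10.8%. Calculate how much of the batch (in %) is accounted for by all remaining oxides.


Sum the three major oxides:
  SiO2 + Na2O + CaO = 75.7 + 12.1 + 10.8 = 98.6%
Subtract from 100%:
  Others = 100 - 98.6 = 1.4%

1.4%


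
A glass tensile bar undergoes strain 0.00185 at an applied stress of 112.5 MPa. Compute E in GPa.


Young's modulus: E = stress / strain
  E = 112.5 MPa / 0.00185 = 60810.81 MPa
Convert to GPa: 60810.81 / 1000 = 60.81 GPa

60.81 GPa


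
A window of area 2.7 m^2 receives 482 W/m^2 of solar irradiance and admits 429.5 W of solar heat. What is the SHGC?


Rearrange Q = Area * SHGC * Irradiance:
  SHGC = Q / (Area * Irradiance)
  SHGC = 429.5 / (2.7 * 482) = 0.33

0.33


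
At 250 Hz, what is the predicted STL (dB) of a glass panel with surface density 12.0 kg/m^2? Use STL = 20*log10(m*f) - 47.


Mass law: STL = 20 * log10(m * f) - 47
  m * f = 12.0 * 250 = 3000
  log10(3000) = 3.47712
  STL = 20 * 3.47712 - 47 = 69.5424 - 47 = 22.5 dB

22.5 dB


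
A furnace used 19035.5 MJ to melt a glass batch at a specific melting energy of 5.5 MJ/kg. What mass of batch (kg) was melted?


Rearrange E = m * s for m:
  m = E / s
  m = 19035.5 / 5.5 = 3461.0 kg

3461.0 kg


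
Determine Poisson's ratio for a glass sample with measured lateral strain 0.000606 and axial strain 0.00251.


Poisson's ratio: nu = lateral strain / axial strain
  nu = 0.000606 / 0.00251 = 0.2414

0.2414


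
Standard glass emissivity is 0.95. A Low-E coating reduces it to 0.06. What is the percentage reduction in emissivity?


Percentage reduction = (1 - coated/uncoated) * 100
  Ratio = 0.06 / 0.95 = 0.0632
  Reduction = (1 - 0.0632) * 100 = 93.7%

93.7%


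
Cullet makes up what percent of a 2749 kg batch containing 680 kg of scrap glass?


Cullet ratio = (cullet mass / total batch mass) * 100
  Ratio = 680 / 2749 * 100 = 24.74%

24.74%


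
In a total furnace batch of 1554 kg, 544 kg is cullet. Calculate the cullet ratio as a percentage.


Cullet ratio = (cullet mass / total batch mass) * 100
  Ratio = 544 / 1554 * 100 = 35.01%

35.01%


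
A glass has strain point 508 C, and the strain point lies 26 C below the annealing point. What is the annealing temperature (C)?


T_anneal = T_strain + gap:
  T_anneal = 508 + 26 = 534 C

534 C


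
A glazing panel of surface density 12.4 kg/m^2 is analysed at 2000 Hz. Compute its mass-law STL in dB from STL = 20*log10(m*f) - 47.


Mass law: STL = 20 * log10(m * f) - 47
  m * f = 12.4 * 2000 = 24800
  log10(24800) = 4.39445
  STL = 20 * 4.39445 - 47 = 87.889 - 47 = 40.9 dB

40.9 dB


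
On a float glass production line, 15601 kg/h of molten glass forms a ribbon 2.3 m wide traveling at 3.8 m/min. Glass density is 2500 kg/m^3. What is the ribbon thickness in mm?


Ribbon cross-section from mass balance:
  Volume rate = throughput / density = 15601 / 2500 = 6.2404 m^3/h
  thickness = volume rate / (speed * 60 * width), i.e.
  thickness = throughput / (60 * speed * width * density) * 1000
  thickness = 15601 / (60 * 3.8 * 2.3 * 2500) * 1000 = 11.9 mm

11.9 mm


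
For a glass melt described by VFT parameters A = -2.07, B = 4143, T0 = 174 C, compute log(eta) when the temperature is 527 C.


VFT equation: log(eta) = A + B / (T - T0)
  T - T0 = 527 - 174 = 353
  B / (T - T0) = 4143 / 353 = 11.737
  log(eta) = -2.07 + 11.737 = 9.667

9.667


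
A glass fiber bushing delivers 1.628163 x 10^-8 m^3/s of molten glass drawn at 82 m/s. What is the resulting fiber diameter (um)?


Cross-sectional area from continuity:
  A = Q / v = 1.628163 x 10^-8 / 82 = 1.985565 x 10^-10 m^2
Diameter from circular cross-section:
  d = sqrt(4A / pi) * 10^6 (m -> um)
  d = sqrt(4 * 1.985565 x 10^-10 / pi) * 10^6 = 15.9 um

15.9 um


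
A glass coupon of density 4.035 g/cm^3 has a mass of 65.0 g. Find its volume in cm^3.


Rearrange rho = m / V:
  V = m / rho
  V = 65.0 / 4.035 = 16.109 cm^3

16.109 cm^3


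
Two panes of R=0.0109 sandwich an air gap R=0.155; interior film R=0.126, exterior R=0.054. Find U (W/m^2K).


Total thermal resistance (series):
  R_total = R_in + R_glass + R_air + R_glass + R_out
  R_total = 0.126 + 0.0109 + 0.155 + 0.0109 + 0.054 = 0.3568 m^2K/W
U-value = 1 / R_total = 1 / 0.3568 = 2.803 W/m^2K

2.803 W/m^2K


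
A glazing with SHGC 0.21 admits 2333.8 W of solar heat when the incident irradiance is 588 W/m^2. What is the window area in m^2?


Rearrange Q = Area * SHGC * Irradiance:
  Area = Q / (SHGC * Irradiance)
  Area = 2333.8 / (0.21 * 588) = 18.9 m^2

18.9 m^2


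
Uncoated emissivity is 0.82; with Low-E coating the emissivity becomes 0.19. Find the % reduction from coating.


Percentage reduction = (1 - coated/uncoated) * 100
  Ratio = 0.19 / 0.82 = 0.2317
  Reduction = (1 - 0.2317) * 100 = 76.8%

76.8%


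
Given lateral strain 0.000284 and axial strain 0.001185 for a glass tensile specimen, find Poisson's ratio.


Poisson's ratio: nu = lateral strain / axial strain
  nu = 0.000284 / 0.001185 = 0.2397

0.2397


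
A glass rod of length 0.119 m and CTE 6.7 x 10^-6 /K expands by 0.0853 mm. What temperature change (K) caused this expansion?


Rearrange dL = alpha * L0 * dT for dT:
  dT = dL / (alpha * L0)
  dL (m) = 0.0853 / 1000 = 0.0000853
  dT = 0.0000853 / ((6.7 x 10^-6) * 0.119) = 107.0 K

107.0 K


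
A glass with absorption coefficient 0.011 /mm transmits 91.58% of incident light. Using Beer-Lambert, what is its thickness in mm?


Rearrange T = exp(-alpha * thickness):
  thickness = -ln(T) / alpha
  T = 91.58/100 = 0.9158
  ln(T) = -0.08796
  -ln(T) = 0.08796
  thickness = 0.08796 / 0.011 = 8.0 mm

8.0 mm


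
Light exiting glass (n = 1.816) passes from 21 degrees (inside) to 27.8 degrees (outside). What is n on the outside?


Apply Snell's law: n1 * sin(theta1) = n2 * sin(theta2)
  n2 = n1 * sin(theta1) / sin(theta2)
  sin(21) = 0.358368
  sin(27.8) = 0.466387
  n2 = 1.816 * 0.358368 / 0.466387 = 1.3954

1.3954


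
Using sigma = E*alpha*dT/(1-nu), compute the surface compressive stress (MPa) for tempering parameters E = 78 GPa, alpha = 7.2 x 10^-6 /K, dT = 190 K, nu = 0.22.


Tempering stress: sigma = E * alpha * dT / (1 - nu)
  E (MPa) = 78 * 1000 = 78000
  Numerator = 78000 * (7.2 x 10^-6) * 190 = 106.704
  Denominator = 1 - 0.22 = 0.78
  sigma = 106.704 / 0.78 = 136.8 MPa

136.8 MPa


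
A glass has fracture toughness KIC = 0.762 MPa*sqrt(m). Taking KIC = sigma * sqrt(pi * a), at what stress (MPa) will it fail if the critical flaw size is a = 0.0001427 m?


Rearrange KIC = sigma * sqrt(pi * a):
  sigma = KIC / sqrt(pi * a)
  sqrt(pi * 0.0001427) = 0.021173
  sigma = 0.762 / 0.021173 = 35.99 MPa

35.99 MPa


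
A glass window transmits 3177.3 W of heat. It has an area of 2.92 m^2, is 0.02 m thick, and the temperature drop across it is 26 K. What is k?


Fourier's law rearranged: k = Q * t / (A * dT)
  Numerator = 3177.3 * 0.02 = 63.546
  Denominator = 2.92 * 26 = 75.92
  k = 63.546 / 75.92 = 0.837 W/mK

0.837 W/mK


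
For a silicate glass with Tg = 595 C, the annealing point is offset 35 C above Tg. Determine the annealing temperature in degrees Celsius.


The annealing temperature is Tg plus the offset:
  T_anneal = 595 + 35 = 630 C

630 C


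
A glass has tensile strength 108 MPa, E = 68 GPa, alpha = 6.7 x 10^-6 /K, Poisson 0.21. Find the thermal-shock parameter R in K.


Thermal shock resistance: R = sigma * (1 - nu) / (E * alpha)
  Numerator = 108 * (1 - 0.21) = 85.32
  Denominator = 68 * 1000 * (6.7 x 10^-6) = 0.4556
  R = 85.32 / 0.4556 = 187.3 K

187.3 K


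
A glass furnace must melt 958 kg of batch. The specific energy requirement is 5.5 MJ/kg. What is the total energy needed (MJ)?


Total energy = mass * specific energy
  E = 958 * 5.5 = 5269 MJ

5269 MJ


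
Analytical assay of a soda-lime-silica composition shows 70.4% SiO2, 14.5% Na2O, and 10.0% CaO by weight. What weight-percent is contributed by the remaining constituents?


Sum the three major oxides:
  SiO2 + Na2O + CaO = 70.4 + 14.5 + 10.0 = 94.9%
Subtract from 100%:
  Others = 100 - 94.9 = 5.1%

5.1%


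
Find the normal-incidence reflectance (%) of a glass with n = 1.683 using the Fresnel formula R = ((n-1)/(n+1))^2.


Fresnel reflectance at normal incidence:
  R = ((n - 1)/(n + 1))^2
  (n - 1)/(n + 1) = (1.683 - 1)/(1.683 + 1) = 0.254566
  R = 0.254566^2 = 0.0648038
  R(%) = 0.0648038 * 100 = 6.48%

6.48%


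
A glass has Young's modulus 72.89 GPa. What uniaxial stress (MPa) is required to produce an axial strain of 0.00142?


Rearrange E = sigma / epsilon:
  sigma = E * epsilon
  E (MPa) = 72.89 * 1000 = 72890
  sigma = 72890 * 0.00142 = 103.5 MPa

103.5 MPa


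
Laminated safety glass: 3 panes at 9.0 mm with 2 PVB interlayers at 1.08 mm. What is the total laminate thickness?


Total thickness = glass contribution + PVB contribution
  Glass: 3 * 9.0 = 27.0 mm
  PVB: 2 * 1.08 = 2.16 mm
  Total = 27.0 + 2.16 = 29.16 mm

29.16 mm


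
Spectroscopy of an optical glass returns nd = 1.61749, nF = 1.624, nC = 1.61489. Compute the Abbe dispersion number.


Abbe number formula: Vd = (nd - 1) / (nF - nC)
  nd - 1 = 1.61749 - 1 = 0.61749
  nF - nC = 1.624 - 1.61489 = 0.00911
  Vd = 0.61749 / 0.00911 = 67.78

67.78


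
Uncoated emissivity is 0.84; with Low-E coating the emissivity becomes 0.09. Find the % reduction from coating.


Percentage reduction = (1 - coated/uncoated) * 100
  Ratio = 0.09 / 0.84 = 0.1071
  Reduction = (1 - 0.1071) * 100 = 89.3%

89.3%


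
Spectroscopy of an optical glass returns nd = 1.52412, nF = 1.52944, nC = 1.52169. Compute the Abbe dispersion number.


Abbe number formula: Vd = (nd - 1) / (nF - nC)
  nd - 1 = 1.52412 - 1 = 0.52412
  nF - nC = 1.52944 - 1.52169 = 0.00775
  Vd = 0.52412 / 0.00775 = 67.63

67.63


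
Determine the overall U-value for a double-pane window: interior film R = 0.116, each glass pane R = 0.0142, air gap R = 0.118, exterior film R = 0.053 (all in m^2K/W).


Total thermal resistance (series):
  R_total = R_in + R_glass + R_air + R_glass + R_out
  R_total = 0.116 + 0.0142 + 0.118 + 0.0142 + 0.053 = 0.3154 m^2K/W
U-value = 1 / R_total = 1 / 0.3154 = 3.171 W/m^2K

3.171 W/m^2K


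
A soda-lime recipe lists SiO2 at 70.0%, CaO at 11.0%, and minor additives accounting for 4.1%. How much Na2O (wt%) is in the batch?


Pieces sum to 100%:
  Na2O = 100 - (SiO2 + CaO + others)
  Na2O = 100 - (70.0 + 11.0 + 4.1) = 14.9%

14.9%


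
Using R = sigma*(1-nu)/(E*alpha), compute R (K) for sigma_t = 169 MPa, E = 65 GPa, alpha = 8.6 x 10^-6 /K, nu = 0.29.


Thermal shock resistance: R = sigma * (1 - nu) / (E * alpha)
  Numerator = 169 * (1 - 0.29) = 119.99
  Denominator = 65 * 1000 * (8.6 x 10^-6) = 0.559
  R = 119.99 / 0.559 = 214.7 K

214.7 K


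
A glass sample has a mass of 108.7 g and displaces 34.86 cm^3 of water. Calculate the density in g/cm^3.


Use the definition of density:
  rho = mass / volume
  rho = 108.7 / 34.86 = 3.118 g/cm^3

3.118 g/cm^3


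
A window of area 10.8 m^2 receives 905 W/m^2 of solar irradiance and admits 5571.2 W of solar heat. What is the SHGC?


Rearrange Q = Area * SHGC * Irradiance:
  SHGC = Q / (Area * Irradiance)
  SHGC = 5571.2 / (10.8 * 905) = 0.57

0.57


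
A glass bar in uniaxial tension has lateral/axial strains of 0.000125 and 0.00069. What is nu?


Poisson's ratio: nu = lateral strain / axial strain
  nu = 0.000125 / 0.00069 = 0.1812

0.1812


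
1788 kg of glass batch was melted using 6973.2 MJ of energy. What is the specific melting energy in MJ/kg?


Rearrange E = m * s for s:
  s = E / m
  s = 6973.2 / 1788 = 3.9 MJ/kg

3.9 MJ/kg


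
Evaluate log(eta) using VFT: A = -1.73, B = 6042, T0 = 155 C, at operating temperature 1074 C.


VFT equation: log(eta) = A + B / (T - T0)
  T - T0 = 1074 - 155 = 919
  B / (T - T0) = 6042 / 919 = 6.575
  log(eta) = -1.73 + 6.575 = 4.845

4.845


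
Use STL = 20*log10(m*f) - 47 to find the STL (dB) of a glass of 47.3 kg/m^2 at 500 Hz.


Mass law: STL = 20 * log10(m * f) - 47
  m * f = 47.3 * 500 = 23650
  log10(23650) = 4.37383
  STL = 20 * 4.37383 - 47 = 87.4766 - 47 = 40.5 dB

40.5 dB


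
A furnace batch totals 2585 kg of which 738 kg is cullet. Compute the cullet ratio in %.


Cullet ratio = (cullet mass / total batch mass) * 100
  Ratio = 738 / 2585 * 100 = 28.55%

28.55%


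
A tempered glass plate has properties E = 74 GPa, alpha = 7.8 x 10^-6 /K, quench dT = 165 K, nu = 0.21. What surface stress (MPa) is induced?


Tempering stress: sigma = E * alpha * dT / (1 - nu)
  E (MPa) = 74 * 1000 = 74000
  Numerator = 74000 * (7.8 x 10^-6) * 165 = 95.238
  Denominator = 1 - 0.21 = 0.79
  sigma = 95.238 / 0.79 = 120.6 MPa

120.6 MPa


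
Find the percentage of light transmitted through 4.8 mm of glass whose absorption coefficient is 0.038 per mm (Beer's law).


Beer-Lambert law: T = exp(-alpha * thickness)
  exponent = -0.038 * 4.8 = -0.1824
  T = exp(-0.1824) = 0.8333
  Percentage = 0.8333 * 100 = 83.33%

83.33%


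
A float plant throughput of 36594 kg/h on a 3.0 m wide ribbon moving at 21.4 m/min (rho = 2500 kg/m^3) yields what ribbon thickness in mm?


Ribbon cross-section from mass balance:
  Volume rate = throughput / density = 36594 / 2500 = 14.6376 m^3/h
  thickness = volume rate / (speed * 60 * width), i.e.
  thickness = throughput / (60 * speed * width * density) * 1000
  thickness = 36594 / (60 * 21.4 * 3.0 * 2500) * 1000 = 3.8 mm

3.8 mm


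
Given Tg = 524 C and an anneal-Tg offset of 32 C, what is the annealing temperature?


The annealing temperature is Tg plus the offset:
  T_anneal = 524 + 32 = 556 C

556 C


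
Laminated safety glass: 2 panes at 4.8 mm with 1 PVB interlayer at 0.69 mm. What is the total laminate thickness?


Total thickness = glass contribution + PVB contribution
  Glass: 2 * 4.8 = 9.6 mm
  PVB: 1 * 0.69 = 0.69 mm
  Total = 9.6 + 0.69 = 10.29 mm

10.29 mm


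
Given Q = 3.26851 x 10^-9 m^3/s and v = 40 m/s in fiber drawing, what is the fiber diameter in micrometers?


Cross-sectional area from continuity:
  A = Q / v = 3.26851 x 10^-9 / 40 = 8.171275 x 10^-11 m^2
Diameter from circular cross-section:
  d = sqrt(4A / pi) * 10^6 (m -> um)
  d = sqrt(4 * 8.171275 x 10^-11 / pi) * 10^6 = 10.2 um

10.2 um


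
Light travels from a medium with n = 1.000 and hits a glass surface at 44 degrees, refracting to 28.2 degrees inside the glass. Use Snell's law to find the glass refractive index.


Apply Snell's law: n1 * sin(theta1) = n2 * sin(theta2)
  n2 = n1 * sin(theta1) / sin(theta2)
  sin(44) = 0.694658
  sin(28.2) = 0.472551
  n2 = 1.000 * 0.694658 / 0.472551 = 1.47

1.47


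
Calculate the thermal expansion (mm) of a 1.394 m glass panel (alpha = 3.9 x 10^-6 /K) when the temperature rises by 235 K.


Thermal expansion formula: dL = alpha * L0 * dT
  dL = (3.9 x 10^-6) * 1.394 * 235 = 0.0012776 m
Convert to mm: 0.0012776 * 1000 = 1.2776 mm

1.2776 mm


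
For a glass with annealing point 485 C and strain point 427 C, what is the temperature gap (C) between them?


Gap = T_anneal - T_strain:
  gap = 485 - 427 = 58 C

58 C


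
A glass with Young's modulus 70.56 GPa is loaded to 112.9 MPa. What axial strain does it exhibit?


Rearrange E = sigma / epsilon:
  epsilon = sigma / E
  E (MPa) = 70.56 * 1000 = 70560
  epsilon = 112.9 / 70560 = 0.0016

0.0016


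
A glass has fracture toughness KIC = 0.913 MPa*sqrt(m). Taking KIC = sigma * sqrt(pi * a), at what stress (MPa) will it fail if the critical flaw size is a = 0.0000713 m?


Rearrange KIC = sigma * sqrt(pi * a):
  sigma = KIC / sqrt(pi * a)
  sqrt(pi * 0.0000713) = 0.014966
  sigma = 0.913 / 0.014966 = 61.0 MPa

61.0 MPa


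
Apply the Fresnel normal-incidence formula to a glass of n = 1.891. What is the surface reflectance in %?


Fresnel reflectance at normal incidence:
  R = ((n - 1)/(n + 1))^2
  (n - 1)/(n + 1) = (1.891 - 1)/(1.891 + 1) = 0.308198
  R = 0.308198^2 = 0.094986
  R(%) = 0.094986 * 100 = 9.499%

9.499%


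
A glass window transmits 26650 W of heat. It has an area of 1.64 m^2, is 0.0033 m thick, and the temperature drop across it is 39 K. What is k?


Fourier's law rearranged: k = Q * t / (A * dT)
  Numerator = 26650 * 0.0033 = 87.945
  Denominator = 1.64 * 39 = 63.96
  k = 87.945 / 63.96 = 1.375 W/mK

1.375 W/mK


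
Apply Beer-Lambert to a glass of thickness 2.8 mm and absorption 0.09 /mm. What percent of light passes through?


Beer-Lambert law: T = exp(-alpha * thickness)
  exponent = -0.09 * 2.8 = -0.252
  T = exp(-0.252) = 0.7772
  Percentage = 0.7772 * 100 = 77.72%

77.72%


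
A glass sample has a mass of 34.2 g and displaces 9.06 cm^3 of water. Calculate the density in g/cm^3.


Use the definition of density:
  rho = mass / volume
  rho = 34.2 / 9.06 = 3.775 g/cm^3

3.775 g/cm^3


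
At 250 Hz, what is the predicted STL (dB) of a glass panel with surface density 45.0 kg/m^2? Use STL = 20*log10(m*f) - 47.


Mass law: STL = 20 * log10(m * f) - 47
  m * f = 45.0 * 250 = 11250
  log10(11250) = 4.05115
  STL = 20 * 4.05115 - 47 = 81.023 - 47 = 34.0 dB

34.0 dB


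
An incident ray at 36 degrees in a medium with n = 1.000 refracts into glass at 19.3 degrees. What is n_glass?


Apply Snell's law: n1 * sin(theta1) = n2 * sin(theta2)
  n2 = n1 * sin(theta1) / sin(theta2)
  sin(36) = 0.587785
  sin(19.3) = 0.330514
  n2 = 1.000 * 0.587785 / 0.330514 = 1.7784

1.7784


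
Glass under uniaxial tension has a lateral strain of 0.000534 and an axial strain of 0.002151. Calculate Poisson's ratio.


Poisson's ratio: nu = lateral strain / axial strain
  nu = 0.000534 / 0.002151 = 0.2483

0.2483


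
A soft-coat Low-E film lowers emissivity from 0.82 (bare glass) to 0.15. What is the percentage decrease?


Percentage reduction = (1 - coated/uncoated) * 100
  Ratio = 0.15 / 0.82 = 0.1829
  Reduction = (1 - 0.1829) * 100 = 81.7%

81.7%


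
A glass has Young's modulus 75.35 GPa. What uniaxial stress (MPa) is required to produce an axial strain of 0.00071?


Rearrange E = sigma / epsilon:
  sigma = E * epsilon
  E (MPa) = 75.35 * 1000 = 75350
  sigma = 75350 * 0.00071 = 53.5 MPa

53.5 MPa


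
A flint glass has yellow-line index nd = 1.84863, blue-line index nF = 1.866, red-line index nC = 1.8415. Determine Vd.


Abbe number formula: Vd = (nd - 1) / (nF - nC)
  nd - 1 = 1.84863 - 1 = 0.84863
  nF - nC = 1.866 - 1.8415 = 0.0245
  Vd = 0.84863 / 0.0245 = 34.64

34.64


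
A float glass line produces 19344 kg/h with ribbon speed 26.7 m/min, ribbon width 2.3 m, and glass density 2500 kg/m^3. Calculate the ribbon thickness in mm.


Ribbon cross-section from mass balance:
  Volume rate = throughput / density = 19344 / 2500 = 7.7376 m^3/h
  thickness = volume rate / (speed * 60 * width), i.e.
  thickness = throughput / (60 * speed * width * density) * 1000
  thickness = 19344 / (60 * 26.7 * 2.3 * 2500) * 1000 = 2.1 mm

2.1 mm


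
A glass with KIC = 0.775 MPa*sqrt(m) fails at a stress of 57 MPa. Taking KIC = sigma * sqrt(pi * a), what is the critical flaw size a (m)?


Rearrange KIC = sigma * sqrt(pi * a):
  sqrt(pi * a) = KIC / sigma
  sqrt(pi * a) = 0.775 / 57 = 0.013596
  a = (KIC / sigma)^2 / pi
  a = 0.013596^2 / pi = 0.0000588 m

0.0000588 m


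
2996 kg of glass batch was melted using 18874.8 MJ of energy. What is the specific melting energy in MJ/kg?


Rearrange E = m * s for s:
  s = E / m
  s = 18874.8 / 2996 = 6.3 MJ/kg

6.3 MJ/kg


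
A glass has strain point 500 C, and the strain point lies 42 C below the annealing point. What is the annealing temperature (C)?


T_anneal = T_strain + gap:
  T_anneal = 500 + 42 = 542 C

542 C


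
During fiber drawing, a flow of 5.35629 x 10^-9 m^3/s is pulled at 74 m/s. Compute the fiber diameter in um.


Cross-sectional area from continuity:
  A = Q / v = 5.35629 x 10^-9 / 74 = 7.23823 x 10^-11 m^2
Diameter from circular cross-section:
  d = sqrt(4A / pi) * 10^6 (m -> um)
  d = sqrt(4 * 7.23823 x 10^-11 / pi) * 10^6 = 9.6 um

9.6 um


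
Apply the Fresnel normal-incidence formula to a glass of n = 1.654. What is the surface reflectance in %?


Fresnel reflectance at normal incidence:
  R = ((n - 1)/(n + 1))^2
  (n - 1)/(n + 1) = (1.654 - 1)/(1.654 + 1) = 0.24642
  R = 0.24642^2 = 0.0607228
  R(%) = 0.0607228 * 100 = 6.072%

6.072%


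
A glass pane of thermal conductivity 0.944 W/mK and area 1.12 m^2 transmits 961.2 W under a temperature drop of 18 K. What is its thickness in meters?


Fourier's law: t = k * A * dT / Q
  t = 0.944 * 1.12 * 18 / 961.2
  t = 19.03104 / 961.2 = 0.0198 m

0.0198 m


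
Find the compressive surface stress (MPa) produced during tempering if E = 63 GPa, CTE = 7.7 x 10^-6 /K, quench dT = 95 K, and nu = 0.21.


Tempering stress: sigma = E * alpha * dT / (1 - nu)
  E (MPa) = 63 * 1000 = 63000
  Numerator = 63000 * (7.7 x 10^-6) * 95 = 46.0845
  Denominator = 1 - 0.21 = 0.79
  sigma = 46.0845 / 0.79 = 58.3 MPa

58.3 MPa


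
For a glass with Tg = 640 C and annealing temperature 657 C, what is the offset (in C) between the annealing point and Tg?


Offset = T_anneal - Tg:
  offset = 657 - 640 = 17 C

17 C


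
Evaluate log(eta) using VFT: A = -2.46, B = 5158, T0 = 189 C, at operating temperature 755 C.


VFT equation: log(eta) = A + B / (T - T0)
  T - T0 = 755 - 189 = 566
  B / (T - T0) = 5158 / 566 = 9.113
  log(eta) = -2.46 + 9.113 = 6.653

6.653


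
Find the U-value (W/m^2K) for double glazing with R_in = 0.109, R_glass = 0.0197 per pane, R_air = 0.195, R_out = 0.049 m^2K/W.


Total thermal resistance (series):
  R_total = R_in + R_glass + R_air + R_glass + R_out
  R_total = 0.109 + 0.0197 + 0.195 + 0.0197 + 0.049 = 0.3924 m^2K/W
U-value = 1 / R_total = 1 / 0.3924 = 2.548 W/m^2K

2.548 W/m^2K


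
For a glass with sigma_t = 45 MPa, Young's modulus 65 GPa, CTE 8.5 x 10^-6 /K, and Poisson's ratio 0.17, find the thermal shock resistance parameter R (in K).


Thermal shock resistance: R = sigma * (1 - nu) / (E * alpha)
  Numerator = 45 * (1 - 0.17) = 37.35
  Denominator = 65 * 1000 * (8.5 x 10^-6) = 0.5525
  R = 37.35 / 0.5525 = 67.6 K

67.6 K


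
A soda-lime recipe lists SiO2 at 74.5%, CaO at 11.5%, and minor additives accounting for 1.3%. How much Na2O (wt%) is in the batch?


Pieces sum to 100%:
  Na2O = 100 - (SiO2 + CaO + others)
  Na2O = 100 - (74.5 + 11.5 + 1.3) = 12.7%

12.7%


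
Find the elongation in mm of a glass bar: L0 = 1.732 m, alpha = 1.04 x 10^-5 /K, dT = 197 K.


Thermal expansion formula: dL = alpha * L0 * dT
  dL = (1.04 x 10^-5) * 1.732 * 197 = 0.00354852 m
Convert to mm: 0.00354852 * 1000 = 3.5485 mm

3.5485 mm


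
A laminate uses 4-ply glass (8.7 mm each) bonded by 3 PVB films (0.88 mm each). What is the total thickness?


Total thickness = glass contribution + PVB contribution
  Glass: 4 * 8.7 = 34.8 mm
  PVB: 3 * 0.88 = 2.64 mm
  Total = 34.8 + 2.64 = 37.44 mm

37.44 mm


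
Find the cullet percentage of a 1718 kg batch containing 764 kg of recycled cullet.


Cullet ratio = (cullet mass / total batch mass) * 100
  Ratio = 764 / 1718 * 100 = 44.47%

44.47%


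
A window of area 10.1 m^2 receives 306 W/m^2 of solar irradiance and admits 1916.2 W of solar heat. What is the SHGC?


Rearrange Q = Area * SHGC * Irradiance:
  SHGC = Q / (Area * Irradiance)
  SHGC = 1916.2 / (10.1 * 306) = 0.62

0.62


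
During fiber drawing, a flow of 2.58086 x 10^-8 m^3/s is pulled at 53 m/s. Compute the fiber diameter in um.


Cross-sectional area from continuity:
  A = Q / v = 2.58086 x 10^-8 / 53 = 4.869547 x 10^-10 m^2
Diameter from circular cross-section:
  d = sqrt(4A / pi) * 10^6 (m -> um)
  d = sqrt(4 * 4.869547 x 10^-10 / pi) * 10^6 = 24.9 um

24.9 um


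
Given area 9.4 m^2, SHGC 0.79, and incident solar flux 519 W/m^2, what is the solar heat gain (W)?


Solar heat gain: Q = Area * SHGC * Irradiance
  Q = 9.4 * 0.79 * 519 = 3854.1 W

3854.1 W


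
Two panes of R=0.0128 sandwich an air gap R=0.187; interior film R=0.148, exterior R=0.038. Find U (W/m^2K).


Total thermal resistance (series):
  R_total = R_in + R_glass + R_air + R_glass + R_out
  R_total = 0.148 + 0.0128 + 0.187 + 0.0128 + 0.038 = 0.3986 m^2K/W
U-value = 1 / R_total = 1 / 0.3986 = 2.509 W/m^2K

2.509 W/m^2K


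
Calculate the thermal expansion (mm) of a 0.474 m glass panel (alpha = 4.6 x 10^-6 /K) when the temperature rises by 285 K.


Thermal expansion formula: dL = alpha * L0 * dT
  dL = (4.6 x 10^-6) * 0.474 * 285 = 0.00062141 m
Convert to mm: 0.00062141 * 1000 = 0.6214 mm

0.6214 mm


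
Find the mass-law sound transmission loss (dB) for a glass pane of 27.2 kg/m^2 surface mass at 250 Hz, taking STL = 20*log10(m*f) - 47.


Mass law: STL = 20 * log10(m * f) - 47
  m * f = 27.2 * 250 = 6800
  log10(6800) = 3.83251
  STL = 20 * 3.83251 - 47 = 76.6502 - 47 = 29.7 dB

29.7 dB


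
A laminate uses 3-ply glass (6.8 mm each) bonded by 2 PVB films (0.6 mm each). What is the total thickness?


Total thickness = glass contribution + PVB contribution
  Glass: 3 * 6.8 = 20.4 mm
  PVB: 2 * 0.6 = 1.2 mm
  Total = 20.4 + 1.2 = 21.6 mm

21.6 mm


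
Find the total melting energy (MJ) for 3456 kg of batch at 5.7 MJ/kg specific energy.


Total energy = mass * specific energy
  E = 3456 * 5.7 = 19699.2 MJ

19699.2 MJ


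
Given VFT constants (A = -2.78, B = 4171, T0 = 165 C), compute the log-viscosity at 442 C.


VFT equation: log(eta) = A + B / (T - T0)
  T - T0 = 442 - 165 = 277
  B / (T - T0) = 4171 / 277 = 15.058
  log(eta) = -2.78 + 15.058 = 12.278

12.278


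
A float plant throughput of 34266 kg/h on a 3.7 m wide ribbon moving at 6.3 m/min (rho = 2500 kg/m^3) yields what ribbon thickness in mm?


Ribbon cross-section from mass balance:
  Volume rate = throughput / density = 34266 / 2500 = 13.7064 m^3/h
  thickness = volume rate / (speed * 60 * width), i.e.
  thickness = throughput / (60 * speed * width * density) * 1000
  thickness = 34266 / (60 * 6.3 * 3.7 * 2500) * 1000 = 9.8 mm

9.8 mm


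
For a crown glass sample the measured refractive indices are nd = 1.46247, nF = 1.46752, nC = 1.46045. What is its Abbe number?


Abbe number formula: Vd = (nd - 1) / (nF - nC)
  nd - 1 = 1.46247 - 1 = 0.46247
  nF - nC = 1.46752 - 1.46045 = 0.00707
  Vd = 0.46247 / 0.00707 = 65.41

65.41
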